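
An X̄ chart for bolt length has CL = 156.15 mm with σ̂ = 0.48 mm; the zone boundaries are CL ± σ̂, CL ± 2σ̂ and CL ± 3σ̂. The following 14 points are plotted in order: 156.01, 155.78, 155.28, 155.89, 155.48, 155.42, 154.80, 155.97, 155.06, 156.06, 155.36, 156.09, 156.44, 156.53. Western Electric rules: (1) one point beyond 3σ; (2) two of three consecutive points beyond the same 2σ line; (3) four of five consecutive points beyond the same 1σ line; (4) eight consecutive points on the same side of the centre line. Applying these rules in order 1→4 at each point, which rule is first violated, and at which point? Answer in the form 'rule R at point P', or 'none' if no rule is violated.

Zone of each point (C = within 1σ̂, B = 1σ̂–2σ̂, A = 2σ̂–3σ̂, * = beyond 3σ̂; sign = side of CL): 1:-C, 2:-C, 3:-B, 4:-C, 5:-B, 6:-B, 7:-A, 8:-C, 9:-A, 10:-C, 11:-B, 12:-C, 13:+C, 14:+C
Rule 3 (four of five consecutive points beyond the same 1σ limit) is satisfied at point 7.

rule 3 at point 7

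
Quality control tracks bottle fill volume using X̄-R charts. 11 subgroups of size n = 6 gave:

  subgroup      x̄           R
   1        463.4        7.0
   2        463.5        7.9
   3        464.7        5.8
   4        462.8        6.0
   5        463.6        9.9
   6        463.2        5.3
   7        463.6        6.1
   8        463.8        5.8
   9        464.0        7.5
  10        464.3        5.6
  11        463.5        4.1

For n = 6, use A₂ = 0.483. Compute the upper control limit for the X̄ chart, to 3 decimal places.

466.790

X̄̄ = (463.4 + 463.5 + 464.7 + 462.8 + 463.6 + 463.2 + 463.6 + 463.8 + 464.0 + 464.3 + 463.5) / 11 = 5100.4000 / 11 = 463.6727
R̄ = (7.0 + 7.9 + 5.8 + 6.0 + 9.9 + 5.3 + 6.1 + 5.8 + 7.5 + 5.6 + 4.1) / 11 = 71.0000 / 11 = 6.4545
UCL = X̄̄ + A₂·R̄ = 463.6727 + 0.483 × 6.4545 = 466.7903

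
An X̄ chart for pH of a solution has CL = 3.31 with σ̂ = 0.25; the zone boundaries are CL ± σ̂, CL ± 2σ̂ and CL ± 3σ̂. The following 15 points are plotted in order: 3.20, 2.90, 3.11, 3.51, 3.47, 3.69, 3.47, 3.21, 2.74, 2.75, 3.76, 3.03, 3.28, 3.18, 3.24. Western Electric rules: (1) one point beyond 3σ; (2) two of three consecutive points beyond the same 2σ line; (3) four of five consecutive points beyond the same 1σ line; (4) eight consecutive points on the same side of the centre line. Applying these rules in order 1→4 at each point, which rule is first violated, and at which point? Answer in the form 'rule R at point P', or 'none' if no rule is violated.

rule 2 at point 10

Zone of each point (C = within 1σ̂, B = 1σ̂–2σ̂, A = 2σ̂–3σ̂, * = beyond 3σ̂; sign = side of CL): 1:-C, 2:-B, 3:-C, 4:+C, 5:+C, 6:+B, 7:+C, 8:-C, 9:-A, 10:-A, 11:+B, 12:-B, 13:-C, 14:-C, 15:-C
Rule 2 (two of three consecutive points beyond the same 2σ limit) is satisfied at point 10.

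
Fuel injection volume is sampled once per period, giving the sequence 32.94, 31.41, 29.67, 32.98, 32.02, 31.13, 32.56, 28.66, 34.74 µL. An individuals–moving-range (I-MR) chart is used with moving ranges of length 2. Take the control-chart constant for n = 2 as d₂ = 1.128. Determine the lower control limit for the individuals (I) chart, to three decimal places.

25.194

X̄ = (32.94 + 31.41 + 29.67 + 32.98 + 32.02 + 31.13 + 32.56 + 28.66 + 34.74) / 9 = 31.7900
Moving ranges: 1.53, 1.74, 3.31, 0.96, 0.89, 1.43, 3.90, 6.08; M̄R̄ = 19.8400 / 8 = 2.4800
LCL = X̄ − 3·M̄R̄/d₂ = 31.7900 − 3 × 2.4800 / 1.128 = 25.1943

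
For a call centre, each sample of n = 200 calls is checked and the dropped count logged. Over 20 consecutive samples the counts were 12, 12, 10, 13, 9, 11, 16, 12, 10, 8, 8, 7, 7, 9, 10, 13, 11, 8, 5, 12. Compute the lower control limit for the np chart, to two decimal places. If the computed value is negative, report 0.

0.84

p̄ = Σdᵢ / (k·n) = 203 / (20 × 200) = 0.05075
LCL = np̄ − 3·√(np̄(1−p̄)) = 10.1500 − 3 × 3.1040 = 0.8380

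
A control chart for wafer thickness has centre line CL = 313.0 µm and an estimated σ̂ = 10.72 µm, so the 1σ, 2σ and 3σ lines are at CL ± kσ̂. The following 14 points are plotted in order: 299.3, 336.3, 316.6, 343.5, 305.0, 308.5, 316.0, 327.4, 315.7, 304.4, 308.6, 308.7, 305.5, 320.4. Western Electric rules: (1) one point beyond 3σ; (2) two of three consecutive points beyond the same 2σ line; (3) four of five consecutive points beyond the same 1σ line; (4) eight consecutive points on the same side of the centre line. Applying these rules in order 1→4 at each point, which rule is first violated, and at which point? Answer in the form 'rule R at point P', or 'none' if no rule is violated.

Zone of each point (C = within 1σ̂, B = 1σ̂–2σ̂, A = 2σ̂–3σ̂, * = beyond 3σ̂; sign = side of CL): 1:-B, 2:+A, 3:+C, 4:+A, 5:-C, 6:-C, 7:+C, 8:+B, 9:+C, 10:-C, 11:-C, 12:-C, 13:-C, 14:+C
Rule 2 (two of three consecutive points beyond the same 2σ limit) is satisfied at point 4.

rule 2 at point 4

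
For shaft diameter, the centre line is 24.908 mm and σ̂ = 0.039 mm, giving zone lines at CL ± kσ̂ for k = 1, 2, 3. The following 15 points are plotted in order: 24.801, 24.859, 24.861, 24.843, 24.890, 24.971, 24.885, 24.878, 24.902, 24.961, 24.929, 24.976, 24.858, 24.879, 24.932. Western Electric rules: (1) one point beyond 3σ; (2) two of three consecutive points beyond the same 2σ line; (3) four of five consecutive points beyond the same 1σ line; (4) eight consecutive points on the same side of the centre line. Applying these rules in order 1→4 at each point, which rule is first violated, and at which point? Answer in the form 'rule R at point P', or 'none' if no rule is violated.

rule 3 at point 4

Zone of each point (C = within 1σ̂, B = 1σ̂–2σ̂, A = 2σ̂–3σ̂, * = beyond 3σ̂; sign = side of CL): 1:-A, 2:-B, 3:-B, 4:-B, 5:-C, 6:+B, 7:-C, 8:-C, 9:-C, 10:+B, 11:+C, 12:+B, 13:-B, 14:-C, 15:+C
Rule 3 (four of five consecutive points beyond the same 1σ limit) is satisfied at point 4.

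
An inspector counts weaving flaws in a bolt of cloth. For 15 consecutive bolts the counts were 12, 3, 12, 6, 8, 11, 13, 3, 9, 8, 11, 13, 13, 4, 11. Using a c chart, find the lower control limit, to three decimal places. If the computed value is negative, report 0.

0.067

c̄ = (12 + 3 + 12 + 6 + 8 + 11 + 13 + 3 + 9 + 8 + 11 + 13 + 13 + 4 + 11) / 15 = 137 / 15 = 9.1333
LCL = c̄ − 3√c̄ = 9.1333 − 3 × 3.0221 = 0.0669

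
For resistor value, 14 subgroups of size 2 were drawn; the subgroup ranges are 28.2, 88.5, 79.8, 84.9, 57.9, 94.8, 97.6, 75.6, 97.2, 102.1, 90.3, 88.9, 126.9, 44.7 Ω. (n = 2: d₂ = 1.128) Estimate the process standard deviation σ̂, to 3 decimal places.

R̄ = (28.2 + 88.5 + 79.8 + 84.9 + 57.9 + 94.8 + 97.6 + 75.6 + 97.2 + 102.1 + 90.3 + 88.9 + 126.9 + 44.7) / 14 = 82.6714
σ̂ = R̄ / d₂ = 82.6714 / 1.128 = 73.2903

73.290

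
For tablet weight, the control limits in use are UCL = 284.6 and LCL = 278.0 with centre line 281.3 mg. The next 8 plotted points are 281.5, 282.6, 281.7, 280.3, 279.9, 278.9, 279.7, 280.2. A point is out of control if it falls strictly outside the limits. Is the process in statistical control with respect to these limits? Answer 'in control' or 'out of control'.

All 8 points lie within [278.0, 284.6].

in control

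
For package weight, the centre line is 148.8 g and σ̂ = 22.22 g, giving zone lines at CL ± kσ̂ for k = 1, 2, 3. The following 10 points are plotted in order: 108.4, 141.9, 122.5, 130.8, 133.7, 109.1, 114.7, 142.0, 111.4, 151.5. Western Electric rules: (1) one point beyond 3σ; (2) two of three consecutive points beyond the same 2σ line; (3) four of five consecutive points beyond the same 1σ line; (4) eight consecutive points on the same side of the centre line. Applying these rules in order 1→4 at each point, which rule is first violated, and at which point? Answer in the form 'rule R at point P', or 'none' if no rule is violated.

rule 4 at point 8

Zone of each point (C = within 1σ̂, B = 1σ̂–2σ̂, A = 2σ̂–3σ̂, * = beyond 3σ̂; sign = side of CL): 1:-B, 2:-C, 3:-B, 4:-C, 5:-C, 6:-B, 7:-B, 8:-C, 9:-B, 10:+C
Rule 4 (eight consecutive points on the same side of the centre line) is satisfied at point 8.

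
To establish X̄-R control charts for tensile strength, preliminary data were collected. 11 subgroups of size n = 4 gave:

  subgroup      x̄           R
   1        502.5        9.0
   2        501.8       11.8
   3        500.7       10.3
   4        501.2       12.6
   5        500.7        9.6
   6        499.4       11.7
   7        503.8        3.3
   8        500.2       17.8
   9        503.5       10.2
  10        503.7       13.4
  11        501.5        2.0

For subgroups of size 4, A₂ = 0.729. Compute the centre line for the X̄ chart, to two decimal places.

X̄̄ = (502.5 + 501.8 + 500.7 + 501.2 + 500.7 + 499.4 + 503.8 + 500.2 + 503.5 + 503.7 + 501.5) / 11 = 5519.0000 / 11 = 501.7273
CL = X̄̄ = 501.7273

501.73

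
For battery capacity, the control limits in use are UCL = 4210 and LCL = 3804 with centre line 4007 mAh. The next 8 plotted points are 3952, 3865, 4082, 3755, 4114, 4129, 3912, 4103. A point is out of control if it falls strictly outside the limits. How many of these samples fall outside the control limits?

1

Compare each point to [3804, 4210]: sample 4 = 3755 < LCL.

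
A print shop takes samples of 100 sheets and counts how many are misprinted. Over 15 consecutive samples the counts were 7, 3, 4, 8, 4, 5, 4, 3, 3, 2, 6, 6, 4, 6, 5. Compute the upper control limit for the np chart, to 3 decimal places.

p̄ = Σdᵢ / (k·n) = 70 / (15 × 100) = 0.04667
UCL = np̄ + 3·√(np̄(1−p̄)) = 4.6667 + 3 × √(4.6667×0.95333) = 4.6667 + 3 × 2.1092 = 10.9944

10.994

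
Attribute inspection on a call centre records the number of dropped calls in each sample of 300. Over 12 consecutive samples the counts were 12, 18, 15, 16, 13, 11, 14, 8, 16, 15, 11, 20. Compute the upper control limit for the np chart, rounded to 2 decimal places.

25.07

p̄ = Σdᵢ / (k·n) = 169 / (12 × 300) = 0.04694
UCL = np̄ + 3·√(np̄(1−p̄)) = 14.0833 + 3 × √(14.0833×0.95306) = 14.0833 + 3 × 3.6636 = 25.0742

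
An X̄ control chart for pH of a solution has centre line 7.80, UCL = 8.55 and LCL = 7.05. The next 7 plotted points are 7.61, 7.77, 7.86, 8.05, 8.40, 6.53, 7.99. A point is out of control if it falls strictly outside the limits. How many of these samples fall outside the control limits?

1

Compare each point to [7.05, 8.55]: sample 6 = 6.53 < LCL.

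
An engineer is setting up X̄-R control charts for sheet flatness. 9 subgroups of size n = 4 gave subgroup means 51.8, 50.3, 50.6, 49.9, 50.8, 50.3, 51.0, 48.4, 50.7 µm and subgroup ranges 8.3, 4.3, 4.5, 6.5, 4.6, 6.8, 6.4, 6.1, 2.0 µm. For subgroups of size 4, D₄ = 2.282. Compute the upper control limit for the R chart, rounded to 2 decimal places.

R̄ = (8.3 + 4.3 + 4.5 + 6.5 + 4.6 + 6.8 + 6.4 + 6.1 + 2.0) / 9 = 49.5000 / 9 = 5.5000
UCL_R = D₄·R̄ = 2.282 × 5.5000 = 12.5510

12.55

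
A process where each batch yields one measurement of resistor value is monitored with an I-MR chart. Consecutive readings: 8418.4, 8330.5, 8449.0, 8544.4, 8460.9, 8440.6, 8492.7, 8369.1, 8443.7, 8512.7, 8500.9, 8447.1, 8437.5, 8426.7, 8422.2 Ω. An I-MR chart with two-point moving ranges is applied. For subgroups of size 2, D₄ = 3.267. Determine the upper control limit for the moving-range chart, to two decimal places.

Moving ranges: 87.9, 118.5, 95.4, 83.5, 20.3, 52.1, 123.6, 74.6, 69.0, 11.8, 53.8, 9.6, 10.8, 4.5; M̄R̄ = 815.4000 / 14 = 58.2429
UCL_MR = D₄·M̄R̄ = 3.267 × 58.2429 = 190.2794

190.28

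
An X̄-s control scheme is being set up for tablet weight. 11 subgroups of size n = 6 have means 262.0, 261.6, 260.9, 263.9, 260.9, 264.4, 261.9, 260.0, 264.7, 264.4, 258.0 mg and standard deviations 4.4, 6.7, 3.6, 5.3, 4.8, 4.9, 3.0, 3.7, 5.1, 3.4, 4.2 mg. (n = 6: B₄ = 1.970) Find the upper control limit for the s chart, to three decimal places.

s̄ = (4.4 + 6.7 + 3.6 + 5.3 + 4.8 + 4.9 + 3.0 + 3.7 + 5.1 + 3.4 + 4.2) / 11 = 4.4636
UCL_s = B₄·s̄ = 1.970 × 4.4636 = 8.7934

8.793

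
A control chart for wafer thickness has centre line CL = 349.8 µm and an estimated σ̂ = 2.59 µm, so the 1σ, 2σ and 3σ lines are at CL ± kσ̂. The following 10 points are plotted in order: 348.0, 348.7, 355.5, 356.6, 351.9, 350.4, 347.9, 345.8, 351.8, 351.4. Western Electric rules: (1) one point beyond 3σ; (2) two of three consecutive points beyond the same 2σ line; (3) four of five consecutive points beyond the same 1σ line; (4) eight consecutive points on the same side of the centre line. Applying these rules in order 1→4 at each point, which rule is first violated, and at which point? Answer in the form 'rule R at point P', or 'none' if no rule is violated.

rule 2 at point 4

Zone of each point (C = within 1σ̂, B = 1σ̂–2σ̂, A = 2σ̂–3σ̂, * = beyond 3σ̂; sign = side of CL): 1:-C, 2:-C, 3:+A, 4:+A, 5:+C, 6:+C, 7:-C, 8:-B, 9:+C, 10:+C
Rule 2 (two of three consecutive points beyond the same 2σ limit) is satisfied at point 4.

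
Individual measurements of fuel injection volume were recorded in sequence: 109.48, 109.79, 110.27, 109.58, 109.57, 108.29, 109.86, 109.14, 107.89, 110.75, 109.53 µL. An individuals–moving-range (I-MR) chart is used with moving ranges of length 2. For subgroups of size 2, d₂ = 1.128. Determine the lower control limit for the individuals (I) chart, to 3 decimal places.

X̄ = (109.48 + 109.79 + 110.27 + 109.58 + 109.57 + 108.29 + 109.86 + 109.14 + 107.89 + 110.75 + 109.53) / 11 = 109.4682
Moving ranges: 0.31, 0.48, 0.69, 0.01, 1.28, 1.57, 0.72, 1.25, 2.86, 1.22; M̄R̄ = 10.3900 / 10 = 1.0390
LCL = X̄ − 3·M̄R̄/d₂ = 109.4682 − 3 × 1.0390 / 1.128 = 106.7049

106.705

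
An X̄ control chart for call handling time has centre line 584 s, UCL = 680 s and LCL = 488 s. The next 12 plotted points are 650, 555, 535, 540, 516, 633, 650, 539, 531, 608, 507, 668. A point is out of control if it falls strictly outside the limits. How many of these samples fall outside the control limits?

All 12 points lie within [488, 680].

0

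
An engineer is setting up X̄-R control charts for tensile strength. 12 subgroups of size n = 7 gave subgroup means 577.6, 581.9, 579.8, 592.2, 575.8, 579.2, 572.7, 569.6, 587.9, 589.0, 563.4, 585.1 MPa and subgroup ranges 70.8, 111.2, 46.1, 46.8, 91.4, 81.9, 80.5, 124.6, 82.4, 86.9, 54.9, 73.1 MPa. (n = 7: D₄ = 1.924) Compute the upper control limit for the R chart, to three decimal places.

R̄ = (70.8 + 111.2 + 46.1 + 46.8 + 91.4 + 81.9 + 80.5 + 124.6 + 82.4 + 86.9 + 54.9 + 73.1) / 12 = 950.6000 / 12 = 79.2167
UCL_R = D₄·R̄ = 1.924 × 79.2167 = 152.4129

152.413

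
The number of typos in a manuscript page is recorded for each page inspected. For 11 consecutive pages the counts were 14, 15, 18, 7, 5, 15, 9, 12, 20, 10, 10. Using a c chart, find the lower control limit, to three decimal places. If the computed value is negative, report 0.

c̄ = (14 + 15 + 18 + 7 + 5 + 15 + 9 + 12 + 20 + 10 + 10) / 11 = 135 / 11 = 12.2727
LCL = c̄ − 3√c̄ = 12.2727 − 3 × 3.5032 = 1.7630

1.763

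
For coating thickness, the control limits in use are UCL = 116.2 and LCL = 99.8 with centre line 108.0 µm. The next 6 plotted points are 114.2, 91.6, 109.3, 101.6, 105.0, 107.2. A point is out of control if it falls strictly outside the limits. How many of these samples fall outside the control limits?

Compare each point to [99.8, 116.2]: sample 2 = 91.6 < LCL.

1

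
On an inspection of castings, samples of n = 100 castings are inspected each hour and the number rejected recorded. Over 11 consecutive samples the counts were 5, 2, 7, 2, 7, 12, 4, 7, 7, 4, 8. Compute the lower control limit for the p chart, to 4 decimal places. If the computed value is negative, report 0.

p̄ = Σdᵢ / (k·n) = 65 / (11 × 100) = 0.05909
LCL = p̄ − 3·√(p̄(1−p̄)/n) = 0.05909 − 3 × 0.02358 = -0.01165 → 0 (negative, so LCL = 0)

0.0000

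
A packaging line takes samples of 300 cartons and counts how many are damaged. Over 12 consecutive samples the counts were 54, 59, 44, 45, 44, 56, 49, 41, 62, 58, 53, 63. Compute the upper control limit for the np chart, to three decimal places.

72.052

p̄ = Σdᵢ / (k·n) = 628 / (12 × 300) = 0.17444
UCL = np̄ + 3·√(np̄(1−p̄)) = 52.3333 + 3 × √(52.3333×0.82556) = 52.3333 + 3 × 6.5730 = 72.0523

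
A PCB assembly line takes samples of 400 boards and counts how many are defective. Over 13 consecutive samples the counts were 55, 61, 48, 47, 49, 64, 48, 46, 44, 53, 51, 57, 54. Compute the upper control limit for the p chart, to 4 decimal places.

p̄ = Σdᵢ / (k·n) = 677 / (13 × 400) = 0.13019
UCL = p̄ + 3·√(p̄(1−p̄)/n) = 0.13019 + 3 × √(0.13019×0.86981/400) = 0.13019 + 3 × 0.01683 = 0.18067

0.1807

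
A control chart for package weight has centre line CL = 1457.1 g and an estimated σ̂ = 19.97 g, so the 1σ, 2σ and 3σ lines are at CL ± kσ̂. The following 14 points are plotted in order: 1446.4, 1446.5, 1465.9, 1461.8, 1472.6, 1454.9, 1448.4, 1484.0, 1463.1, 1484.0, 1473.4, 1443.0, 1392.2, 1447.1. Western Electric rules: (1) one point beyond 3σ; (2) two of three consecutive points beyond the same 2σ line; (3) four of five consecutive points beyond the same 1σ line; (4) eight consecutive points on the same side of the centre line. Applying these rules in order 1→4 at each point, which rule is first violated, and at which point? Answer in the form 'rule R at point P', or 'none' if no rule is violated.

Zone of each point (C = within 1σ̂, B = 1σ̂–2σ̂, A = 2σ̂–3σ̂, * = beyond 3σ̂; sign = side of CL): 1:-C, 2:-C, 3:+C, 4:+C, 5:+C, 6:-C, 7:-C, 8:+B, 9:+C, 10:+B, 11:+C, 12:-C, 13:-*, 14:-C
Rule 1 (one point beyond the 3σ limits) is satisfied at point 13.

rule 1 at point 13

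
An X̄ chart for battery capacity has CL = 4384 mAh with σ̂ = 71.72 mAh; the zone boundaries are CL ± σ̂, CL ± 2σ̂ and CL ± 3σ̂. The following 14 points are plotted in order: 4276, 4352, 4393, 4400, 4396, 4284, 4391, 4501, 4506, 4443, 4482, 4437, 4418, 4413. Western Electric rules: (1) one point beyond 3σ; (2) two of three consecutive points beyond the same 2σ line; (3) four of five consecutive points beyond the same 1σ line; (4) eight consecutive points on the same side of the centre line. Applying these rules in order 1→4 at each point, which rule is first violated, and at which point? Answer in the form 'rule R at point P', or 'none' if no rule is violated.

rule 4 at point 14

Zone of each point (C = within 1σ̂, B = 1σ̂–2σ̂, A = 2σ̂–3σ̂, * = beyond 3σ̂; sign = side of CL): 1:-B, 2:-C, 3:+C, 4:+C, 5:+C, 6:-B, 7:+C, 8:+B, 9:+B, 10:+C, 11:+B, 12:+C, 13:+C, 14:+C
Rule 4 (eight consecutive points on the same side of the centre line) is satisfied at point 14.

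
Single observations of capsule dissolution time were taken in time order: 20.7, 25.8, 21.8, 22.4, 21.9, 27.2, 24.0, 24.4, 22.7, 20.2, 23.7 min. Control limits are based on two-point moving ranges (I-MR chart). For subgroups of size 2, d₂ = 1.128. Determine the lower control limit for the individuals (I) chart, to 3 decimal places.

X̄ = (20.7 + 25.8 + 21.8 + 22.4 + 21.9 + 27.2 + 24.0 + 24.4 + 22.7 + 20.2 + 23.7) / 11 = 23.1636
Moving ranges: 5.1, 4.0, 0.6, 0.5, 5.3, 3.2, 0.4, 1.7, 2.5, 3.5; M̄R̄ = 26.8000 / 10 = 2.6800
LCL = X̄ − 3·M̄R̄/d₂ = 23.1636 − 3 × 2.6800 / 1.128 = 16.0360

16.036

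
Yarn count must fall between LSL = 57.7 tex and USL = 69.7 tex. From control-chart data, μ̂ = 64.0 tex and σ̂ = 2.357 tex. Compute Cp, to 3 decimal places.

0.849

Cp = (USL − LSL) / (6σ̂) = (69.7 − 57.7) / (6 × 2.357) = 12.0000 / 14.1420 = 0.8485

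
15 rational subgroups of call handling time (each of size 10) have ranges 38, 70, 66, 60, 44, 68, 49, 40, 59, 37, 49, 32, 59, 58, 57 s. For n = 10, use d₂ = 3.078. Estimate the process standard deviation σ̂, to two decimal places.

R̄ = (38 + 70 + 66 + 60 + 44 + 68 + 49 + 40 + 59 + 37 + 49 + 32 + 59 + 58 + 57) / 15 = 52.4000
σ̂ = R̄ / d₂ = 52.4000 / 3.078 = 17.0240

17.02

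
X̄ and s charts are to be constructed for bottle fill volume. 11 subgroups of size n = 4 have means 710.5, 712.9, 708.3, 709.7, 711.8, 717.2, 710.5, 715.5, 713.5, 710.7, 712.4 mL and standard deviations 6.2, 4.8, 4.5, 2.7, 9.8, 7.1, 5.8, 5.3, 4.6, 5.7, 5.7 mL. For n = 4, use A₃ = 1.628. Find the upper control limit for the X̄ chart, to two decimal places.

721.30

X̄̄ = (710.5 + 712.9 + 708.3 + 709.7 + 711.8 + 717.2 + 710.5 + 715.5 + 713.5 + 710.7 + 712.4) / 11 = 712.0909
s̄ = (6.2 + 4.8 + 4.5 + 2.7 + 9.8 + 7.1 + 5.8 + 5.3 + 4.6 + 5.7 + 5.7) / 11 = 5.6545
UCL = X̄̄ + A₃·s̄ = 712.0909 + 1.628 × 5.6545 = 721.2965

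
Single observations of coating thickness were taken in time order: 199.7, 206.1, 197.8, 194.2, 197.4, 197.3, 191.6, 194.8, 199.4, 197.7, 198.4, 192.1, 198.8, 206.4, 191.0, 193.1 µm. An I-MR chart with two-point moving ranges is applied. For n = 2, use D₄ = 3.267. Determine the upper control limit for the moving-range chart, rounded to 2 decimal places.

Moving ranges: 6.4, 8.3, 3.6, 3.2, 0.1, 5.7, 3.2, 4.6, 1.7, 0.7, 6.3, 6.7, 7.6, 15.4, 2.1; M̄R̄ = 75.6000 / 15 = 5.0400
UCL_MR = D₄·M̄R̄ = 3.267 × 5.0400 = 16.4657

16.47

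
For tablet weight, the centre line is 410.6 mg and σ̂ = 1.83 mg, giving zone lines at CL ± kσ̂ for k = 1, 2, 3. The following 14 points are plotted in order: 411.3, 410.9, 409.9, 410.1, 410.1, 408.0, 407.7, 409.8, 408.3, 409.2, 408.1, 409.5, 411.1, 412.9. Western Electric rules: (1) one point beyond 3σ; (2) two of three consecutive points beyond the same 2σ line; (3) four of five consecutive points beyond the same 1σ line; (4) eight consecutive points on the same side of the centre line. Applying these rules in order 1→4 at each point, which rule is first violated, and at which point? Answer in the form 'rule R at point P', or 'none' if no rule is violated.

Zone of each point (C = within 1σ̂, B = 1σ̂–2σ̂, A = 2σ̂–3σ̂, * = beyond 3σ̂; sign = side of CL): 1:+C, 2:+C, 3:-C, 4:-C, 5:-C, 6:-B, 7:-B, 8:-C, 9:-B, 10:-C, 11:-B, 12:-C, 13:+C, 14:+B
Rule 4 (eight consecutive points on the same side of the centre line) is satisfied at point 10.

rule 4 at point 10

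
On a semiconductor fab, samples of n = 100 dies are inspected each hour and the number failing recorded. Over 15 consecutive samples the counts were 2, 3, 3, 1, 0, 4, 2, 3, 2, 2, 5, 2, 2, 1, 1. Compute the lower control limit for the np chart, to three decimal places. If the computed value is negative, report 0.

0.000

p̄ = Σdᵢ / (k·n) = 33 / (15 × 100) = 0.02200
LCL = np̄ − 3·√(np̄(1−p̄)) = 2.2000 − 3 × 1.4668 = -2.2005 → 0 (negative, so LCL = 0)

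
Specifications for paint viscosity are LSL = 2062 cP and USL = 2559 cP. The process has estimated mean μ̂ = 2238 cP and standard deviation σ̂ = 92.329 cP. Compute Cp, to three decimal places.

Cp = (USL − LSL) / (6σ̂) = (2559 − 2062) / (6 × 92.329) = 497.0000 / 553.9740 = 0.8972

0.897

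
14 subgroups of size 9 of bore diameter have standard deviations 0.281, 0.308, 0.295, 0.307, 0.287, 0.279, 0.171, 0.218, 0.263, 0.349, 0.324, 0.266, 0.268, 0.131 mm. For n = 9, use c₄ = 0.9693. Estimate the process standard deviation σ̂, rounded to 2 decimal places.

0.28

s̄ = (0.281 + 0.308 + 0.295 + 0.307 + 0.287 + 0.279 + 0.171 + 0.218 + 0.263 + 0.349 + 0.324 + 0.266 + 0.268 + 0.131) / 14 = 0.2676
σ̂ = s̄ / c₄ = 0.2676 / 0.9693 = 0.2761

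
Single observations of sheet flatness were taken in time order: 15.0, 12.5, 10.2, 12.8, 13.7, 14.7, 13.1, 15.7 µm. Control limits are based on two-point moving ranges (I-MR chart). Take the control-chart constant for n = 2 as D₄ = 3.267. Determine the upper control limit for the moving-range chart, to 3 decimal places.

Moving ranges: 2.5, 2.3, 2.6, 0.9, 1.0, 1.6, 2.6; M̄R̄ = 13.5000 / 7 = 1.9286
UCL_MR = D₄·M̄R̄ = 3.267 × 1.9286 = 6.3006

6.301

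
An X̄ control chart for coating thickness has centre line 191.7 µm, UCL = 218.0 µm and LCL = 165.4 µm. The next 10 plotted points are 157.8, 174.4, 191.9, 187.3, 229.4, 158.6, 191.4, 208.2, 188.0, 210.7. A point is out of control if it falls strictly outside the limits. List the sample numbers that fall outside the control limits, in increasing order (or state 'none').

1, 5, 6

Compare each point to [165.4, 218.0]: sample 1 = 157.8 < LCL; sample 5 = 229.4 > UCL; sample 6 = 158.6 < LCL.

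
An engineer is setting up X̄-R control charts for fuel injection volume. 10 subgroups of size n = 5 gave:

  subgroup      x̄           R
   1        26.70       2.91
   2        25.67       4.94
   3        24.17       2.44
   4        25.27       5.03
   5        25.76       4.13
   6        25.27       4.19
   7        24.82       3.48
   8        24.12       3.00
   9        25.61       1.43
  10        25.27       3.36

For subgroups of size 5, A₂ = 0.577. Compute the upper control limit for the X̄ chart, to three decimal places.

27.280

X̄̄ = (26.70 + 25.67 + 24.17 + 25.27 + 25.76 + 25.27 + 24.82 + 24.12 + 25.61 + 25.27) / 10 = 252.6600 / 10 = 25.2660
R̄ = (2.91 + 4.94 + 2.44 + 5.03 + 4.13 + 4.19 + 3.48 + 3.00 + 1.43 + 3.36) / 10 = 34.9100 / 10 = 3.4910
UCL = X̄̄ + A₂·R̄ = 25.2660 + 0.577 × 3.4910 = 27.2803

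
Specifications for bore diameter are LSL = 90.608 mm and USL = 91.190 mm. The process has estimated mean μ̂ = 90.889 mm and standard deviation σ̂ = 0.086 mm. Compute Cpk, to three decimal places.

1.089

Cpu = (USL − μ̂) / (3σ̂) = (91.190 − 90.889) / (3 × 0.086) = 1.1667; Cpl = (μ̂ − LSL) / (3σ̂) = (90.889 − 90.608) / (3 × 0.086) = 1.0891; Cpk = min(Cpu, Cpl) = 1.0891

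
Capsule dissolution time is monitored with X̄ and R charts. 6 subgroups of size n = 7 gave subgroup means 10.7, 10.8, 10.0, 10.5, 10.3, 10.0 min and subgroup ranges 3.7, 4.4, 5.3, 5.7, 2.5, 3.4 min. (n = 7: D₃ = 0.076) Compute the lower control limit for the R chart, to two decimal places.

0.32

R̄ = (3.7 + 4.4 + 5.3 + 5.7 + 2.5 + 3.4) / 6 = 25.0000 / 6 = 4.1667
LCL_R = D₃·R̄ = 0.076 × 4.1667 = 0.3167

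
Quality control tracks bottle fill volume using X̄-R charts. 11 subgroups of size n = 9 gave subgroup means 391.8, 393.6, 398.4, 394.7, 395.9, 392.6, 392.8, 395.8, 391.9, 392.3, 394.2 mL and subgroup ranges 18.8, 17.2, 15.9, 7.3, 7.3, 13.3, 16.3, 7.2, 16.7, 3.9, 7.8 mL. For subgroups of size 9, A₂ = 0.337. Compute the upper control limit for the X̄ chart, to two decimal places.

398.03

X̄̄ = (391.8 + 393.6 + 398.4 + 394.7 + 395.9 + 392.6 + 392.8 + 395.8 + 391.9 + 392.3 + 394.2) / 11 = 4334.0000 / 11 = 394.0000
R̄ = (18.8 + 17.2 + 15.9 + 7.3 + 7.3 + 13.3 + 16.3 + 7.2 + 16.7 + 3.9 + 7.8) / 11 = 131.7000 / 11 = 11.9727
UCL = X̄̄ + A₂·R̄ = 394.0000 + 0.337 × 11.9727 = 398.0348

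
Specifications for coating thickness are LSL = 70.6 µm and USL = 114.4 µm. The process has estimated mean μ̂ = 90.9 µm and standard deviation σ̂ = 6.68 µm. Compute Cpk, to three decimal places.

Cpu = (USL − μ̂) / (3σ̂) = (114.4 − 90.9) / (3 × 6.68) = 1.1727; Cpl = (μ̂ − LSL) / (3σ̂) = (90.9 − 70.6) / (3 × 6.68) = 1.0130; Cpk = min(Cpu, Cpl) = 1.0130

1.013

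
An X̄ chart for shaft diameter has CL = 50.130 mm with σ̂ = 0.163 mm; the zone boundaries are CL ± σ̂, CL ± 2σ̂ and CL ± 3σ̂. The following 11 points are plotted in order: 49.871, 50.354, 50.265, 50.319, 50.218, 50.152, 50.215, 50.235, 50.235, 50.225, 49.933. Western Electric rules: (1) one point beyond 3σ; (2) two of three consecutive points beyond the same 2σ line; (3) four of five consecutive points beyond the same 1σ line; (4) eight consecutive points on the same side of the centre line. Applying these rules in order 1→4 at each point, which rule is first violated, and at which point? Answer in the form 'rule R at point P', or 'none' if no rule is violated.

rule 4 at point 9

Zone of each point (C = within 1σ̂, B = 1σ̂–2σ̂, A = 2σ̂–3σ̂, * = beyond 3σ̂; sign = side of CL): 1:-B, 2:+B, 3:+C, 4:+B, 5:+C, 6:+C, 7:+C, 8:+C, 9:+C, 10:+C, 11:-B
Rule 4 (eight consecutive points on the same side of the centre line) is satisfied at point 9.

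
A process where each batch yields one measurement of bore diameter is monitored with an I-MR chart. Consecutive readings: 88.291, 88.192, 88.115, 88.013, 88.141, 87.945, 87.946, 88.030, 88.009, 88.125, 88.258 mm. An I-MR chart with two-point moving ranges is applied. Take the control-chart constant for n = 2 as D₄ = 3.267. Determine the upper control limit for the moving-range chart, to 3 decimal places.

0.313

Moving ranges: 0.099, 0.077, 0.102, 0.128, 0.196, 0.001, 0.084, 0.021, 0.116, 0.133; M̄R̄ = 0.9570 / 10 = 0.0957
UCL_MR = D₄·M̄R̄ = 3.267 × 0.0957 = 0.3127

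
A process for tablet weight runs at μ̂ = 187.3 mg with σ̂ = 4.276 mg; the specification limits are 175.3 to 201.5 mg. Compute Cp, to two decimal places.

1.02

Cp = (USL − LSL) / (6σ̂) = (201.5 − 175.3) / (6 × 4.276) = 26.2000 / 25.6560 = 1.0212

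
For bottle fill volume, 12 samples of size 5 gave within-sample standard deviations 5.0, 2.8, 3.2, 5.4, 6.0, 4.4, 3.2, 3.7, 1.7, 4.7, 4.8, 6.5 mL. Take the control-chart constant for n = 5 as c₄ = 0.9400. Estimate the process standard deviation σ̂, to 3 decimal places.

s̄ = (5.0 + 2.8 + 3.2 + 5.4 + 6.0 + 4.4 + 3.2 + 3.7 + 1.7 + 4.7 + 4.8 + 6.5) / 12 = 4.2833
σ̂ = s̄ / c₄ = 4.2833 / 0.9400 = 4.5567

4.557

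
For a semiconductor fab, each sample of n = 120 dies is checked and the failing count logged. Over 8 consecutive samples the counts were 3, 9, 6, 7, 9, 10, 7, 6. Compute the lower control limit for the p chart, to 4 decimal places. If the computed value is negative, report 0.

0.0000

p̄ = Σdᵢ / (k·n) = 57 / (8 × 120) = 0.05937
LCL = p̄ − 3·√(p̄(1−p̄)/n) = 0.05937 − 3 × 0.02157 = -0.00535 → 0 (negative, so LCL = 0)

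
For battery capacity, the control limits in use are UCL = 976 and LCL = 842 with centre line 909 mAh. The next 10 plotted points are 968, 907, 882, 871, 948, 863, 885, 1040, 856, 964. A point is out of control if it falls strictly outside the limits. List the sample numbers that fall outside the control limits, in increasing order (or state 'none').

8

Compare each point to [842, 976]: sample 8 = 1040 > UCL.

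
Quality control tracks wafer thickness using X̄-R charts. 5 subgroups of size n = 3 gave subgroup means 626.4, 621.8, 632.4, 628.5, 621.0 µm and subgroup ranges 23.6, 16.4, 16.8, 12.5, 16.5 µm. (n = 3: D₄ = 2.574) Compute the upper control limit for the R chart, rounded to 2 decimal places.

R̄ = (23.6 + 16.4 + 16.8 + 12.5 + 16.5) / 5 = 85.8000 / 5 = 17.1600
UCL_R = D₄·R̄ = 2.574 × 17.1600 = 44.1698

44.17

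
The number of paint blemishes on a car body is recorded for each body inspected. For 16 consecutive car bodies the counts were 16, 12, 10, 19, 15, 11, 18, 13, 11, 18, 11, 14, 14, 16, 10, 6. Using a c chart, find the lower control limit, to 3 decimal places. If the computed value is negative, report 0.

2.403

c̄ = (16 + 12 + 10 + 19 + 15 + 11 + 18 + 13 + 11 + 18 + 11 + 14 + 14 + 16 + 10 + 6) / 16 = 214 / 16 = 13.3750
LCL = c̄ − 3√c̄ = 13.3750 − 3 × 3.6572 = 2.4034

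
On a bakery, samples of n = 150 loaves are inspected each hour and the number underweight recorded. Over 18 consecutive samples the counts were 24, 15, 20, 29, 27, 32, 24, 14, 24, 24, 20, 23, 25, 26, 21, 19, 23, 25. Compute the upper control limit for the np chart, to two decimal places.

36.31

p̄ = Σdᵢ / (k·n) = 415 / (18 × 150) = 0.15370
UCL = np̄ + 3·√(np̄(1−p̄)) = 23.0556 + 3 × √(23.0556×0.84630) = 23.0556 + 3 × 4.4172 = 36.3072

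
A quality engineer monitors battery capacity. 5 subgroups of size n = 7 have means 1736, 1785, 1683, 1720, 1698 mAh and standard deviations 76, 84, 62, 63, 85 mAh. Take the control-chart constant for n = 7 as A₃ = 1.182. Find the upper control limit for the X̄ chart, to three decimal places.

X̄̄ = (1736 + 1785 + 1683 + 1720 + 1698) / 5 = 1724.4000
s̄ = (76 + 84 + 62 + 63 + 85) / 5 = 74.0000
UCL = X̄̄ + A₃·s̄ = 1724.4000 + 1.182 × 74.0000 = 1811.8680

1811.868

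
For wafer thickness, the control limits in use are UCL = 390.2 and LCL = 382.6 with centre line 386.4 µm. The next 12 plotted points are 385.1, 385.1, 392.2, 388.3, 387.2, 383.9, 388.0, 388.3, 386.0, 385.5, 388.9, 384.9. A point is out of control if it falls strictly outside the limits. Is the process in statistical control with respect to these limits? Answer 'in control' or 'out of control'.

out of control

Compare each point to [382.6, 390.2]: sample 3 = 392.2 > UCL.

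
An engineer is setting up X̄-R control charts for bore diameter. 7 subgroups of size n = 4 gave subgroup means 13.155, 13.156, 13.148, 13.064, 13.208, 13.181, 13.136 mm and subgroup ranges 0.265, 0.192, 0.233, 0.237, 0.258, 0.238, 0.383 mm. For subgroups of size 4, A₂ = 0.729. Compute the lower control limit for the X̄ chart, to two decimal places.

12.96

X̄̄ = (13.155 + 13.156 + 13.148 + 13.064 + 13.208 + 13.181 + 13.136) / 7 = 92.0480 / 7 = 13.1497
R̄ = (0.265 + 0.192 + 0.233 + 0.237 + 0.258 + 0.238 + 0.383) / 7 = 1.8060 / 7 = 0.2580
LCL = X̄̄ − A₂·R̄ = 13.1497 − 0.729 × 0.2580 = 12.9616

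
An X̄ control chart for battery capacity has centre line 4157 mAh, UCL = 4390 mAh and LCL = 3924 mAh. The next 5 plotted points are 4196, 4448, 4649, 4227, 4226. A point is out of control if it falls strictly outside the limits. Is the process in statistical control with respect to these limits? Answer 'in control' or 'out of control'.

out of control

Compare each point to [3924, 4390]: sample 2 = 4448 > UCL; sample 3 = 4649 > UCL.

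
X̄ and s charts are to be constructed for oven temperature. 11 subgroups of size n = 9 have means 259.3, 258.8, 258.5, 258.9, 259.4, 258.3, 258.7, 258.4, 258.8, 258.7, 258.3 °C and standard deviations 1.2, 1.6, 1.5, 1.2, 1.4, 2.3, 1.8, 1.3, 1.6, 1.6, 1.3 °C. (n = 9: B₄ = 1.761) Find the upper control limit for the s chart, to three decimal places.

s̄ = (1.2 + 1.6 + 1.5 + 1.2 + 1.4 + 2.3 + 1.8 + 1.3 + 1.6 + 1.6 + 1.3) / 11 = 1.5273
UCL_s = B₄·s̄ = 1.761 × 1.5273 = 2.6895

2.690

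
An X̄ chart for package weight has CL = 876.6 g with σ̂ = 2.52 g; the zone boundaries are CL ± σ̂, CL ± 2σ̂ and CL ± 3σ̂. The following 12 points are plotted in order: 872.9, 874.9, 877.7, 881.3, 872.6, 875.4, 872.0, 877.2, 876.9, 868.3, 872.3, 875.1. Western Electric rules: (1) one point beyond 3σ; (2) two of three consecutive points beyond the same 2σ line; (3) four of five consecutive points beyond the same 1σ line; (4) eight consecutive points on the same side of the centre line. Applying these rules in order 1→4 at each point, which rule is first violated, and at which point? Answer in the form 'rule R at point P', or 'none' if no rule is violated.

rule 1 at point 10

Zone of each point (C = within 1σ̂, B = 1σ̂–2σ̂, A = 2σ̂–3σ̂, * = beyond 3σ̂; sign = side of CL): 1:-B, 2:-C, 3:+C, 4:+B, 5:-B, 6:-C, 7:-B, 8:+C, 9:+C, 10:-*, 11:-B, 12:-C
Rule 1 (one point beyond the 3σ limits) is satisfied at point 10.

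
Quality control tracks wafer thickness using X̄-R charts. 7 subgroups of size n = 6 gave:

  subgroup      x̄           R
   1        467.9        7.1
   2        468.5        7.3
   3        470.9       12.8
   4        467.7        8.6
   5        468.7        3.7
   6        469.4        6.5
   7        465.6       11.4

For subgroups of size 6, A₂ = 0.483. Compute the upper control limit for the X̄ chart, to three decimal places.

472.346

X̄̄ = (467.9 + 468.5 + 470.9 + 467.7 + 468.7 + 469.4 + 465.6) / 7 = 3278.7000 / 7 = 468.3857
R̄ = (7.1 + 7.3 + 12.8 + 8.6 + 3.7 + 6.5 + 11.4) / 7 = 57.4000 / 7 = 8.2000
UCL = X̄̄ + A₂·R̄ = 468.3857 + 0.483 × 8.2000 = 472.3463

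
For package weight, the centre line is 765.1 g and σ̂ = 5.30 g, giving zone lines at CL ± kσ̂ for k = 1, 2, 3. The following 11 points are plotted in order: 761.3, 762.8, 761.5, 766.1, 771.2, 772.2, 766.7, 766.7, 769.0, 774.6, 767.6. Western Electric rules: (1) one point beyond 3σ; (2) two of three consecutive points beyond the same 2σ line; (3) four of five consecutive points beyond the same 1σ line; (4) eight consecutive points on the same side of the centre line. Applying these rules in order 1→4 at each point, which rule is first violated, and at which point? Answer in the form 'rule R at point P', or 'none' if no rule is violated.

Zone of each point (C = within 1σ̂, B = 1σ̂–2σ̂, A = 2σ̂–3σ̂, * = beyond 3σ̂; sign = side of CL): 1:-C, 2:-C, 3:-C, 4:+C, 5:+B, 6:+B, 7:+C, 8:+C, 9:+C, 10:+B, 11:+C
Rule 4 (eight consecutive points on the same side of the centre line) is satisfied at point 11.

rule 4 at point 11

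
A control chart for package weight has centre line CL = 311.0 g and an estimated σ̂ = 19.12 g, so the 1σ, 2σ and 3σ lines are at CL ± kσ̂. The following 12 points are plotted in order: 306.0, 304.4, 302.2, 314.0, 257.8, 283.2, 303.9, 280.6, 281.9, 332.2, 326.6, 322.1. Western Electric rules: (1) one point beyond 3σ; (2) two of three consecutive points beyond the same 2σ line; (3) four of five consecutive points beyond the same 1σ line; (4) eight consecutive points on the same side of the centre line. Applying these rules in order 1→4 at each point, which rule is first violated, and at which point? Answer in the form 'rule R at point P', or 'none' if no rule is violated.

Zone of each point (C = within 1σ̂, B = 1σ̂–2σ̂, A = 2σ̂–3σ̂, * = beyond 3σ̂; sign = side of CL): 1:-C, 2:-C, 3:-C, 4:+C, 5:-A, 6:-B, 7:-C, 8:-B, 9:-B, 10:+B, 11:+C, 12:+C
Rule 3 (four of five consecutive points beyond the same 1σ limit) is satisfied at point 9.

rule 3 at point 9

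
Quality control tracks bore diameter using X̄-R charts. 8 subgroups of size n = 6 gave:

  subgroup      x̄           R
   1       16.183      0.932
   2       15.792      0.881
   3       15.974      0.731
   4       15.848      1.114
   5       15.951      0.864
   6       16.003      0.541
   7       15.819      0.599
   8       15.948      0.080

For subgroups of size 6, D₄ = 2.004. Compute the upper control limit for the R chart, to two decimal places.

1.44

R̄ = (0.932 + 0.881 + 0.731 + 1.114 + 0.864 + 0.541 + 0.599 + 0.080) / 8 = 5.7420 / 8 = 0.7177
UCL_R = D₄·R̄ = 2.004 × 0.7177 = 1.4384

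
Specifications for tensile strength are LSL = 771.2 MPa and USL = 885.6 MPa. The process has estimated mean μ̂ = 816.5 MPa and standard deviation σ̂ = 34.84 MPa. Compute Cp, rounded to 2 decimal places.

Cp = (USL − LSL) / (6σ̂) = (885.6 − 771.2) / (6 × 34.84) = 114.4000 / 209.0400 = 0.5473

0.55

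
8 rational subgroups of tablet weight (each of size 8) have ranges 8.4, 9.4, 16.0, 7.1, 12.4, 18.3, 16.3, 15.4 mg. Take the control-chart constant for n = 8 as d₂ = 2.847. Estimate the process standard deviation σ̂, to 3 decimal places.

R̄ = (8.4 + 9.4 + 16.0 + 7.1 + 12.4 + 18.3 + 16.3 + 15.4) / 8 = 12.9125
σ̂ = R̄ / d₂ = 12.9125 / 2.847 = 4.5355

4.535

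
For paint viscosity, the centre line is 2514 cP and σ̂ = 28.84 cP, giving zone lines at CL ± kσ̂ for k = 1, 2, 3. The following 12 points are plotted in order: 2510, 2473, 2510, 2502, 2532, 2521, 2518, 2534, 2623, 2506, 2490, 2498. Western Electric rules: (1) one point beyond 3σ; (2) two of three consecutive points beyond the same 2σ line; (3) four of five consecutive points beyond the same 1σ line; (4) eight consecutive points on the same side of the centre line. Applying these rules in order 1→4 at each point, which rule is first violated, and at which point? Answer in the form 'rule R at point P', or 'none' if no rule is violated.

Zone of each point (C = within 1σ̂, B = 1σ̂–2σ̂, A = 2σ̂–3σ̂, * = beyond 3σ̂; sign = side of CL): 1:-C, 2:-B, 3:-C, 4:-C, 5:+C, 6:+C, 7:+C, 8:+C, 9:+*, 10:-C, 11:-C, 12:-C
Rule 1 (one point beyond the 3σ limits) is satisfied at point 9.

rule 1 at point 9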